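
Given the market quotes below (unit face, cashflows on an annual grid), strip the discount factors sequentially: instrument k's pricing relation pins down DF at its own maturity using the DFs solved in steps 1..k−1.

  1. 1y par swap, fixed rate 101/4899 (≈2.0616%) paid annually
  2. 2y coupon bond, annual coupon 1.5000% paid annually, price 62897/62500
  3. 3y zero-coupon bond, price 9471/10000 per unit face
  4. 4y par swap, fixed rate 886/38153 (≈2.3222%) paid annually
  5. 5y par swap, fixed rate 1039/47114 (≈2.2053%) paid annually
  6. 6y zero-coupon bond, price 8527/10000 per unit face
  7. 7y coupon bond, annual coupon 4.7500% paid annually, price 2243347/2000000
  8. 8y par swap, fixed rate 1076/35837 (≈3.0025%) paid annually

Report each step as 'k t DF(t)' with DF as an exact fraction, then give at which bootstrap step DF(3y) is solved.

1 1 4899/5000
2 2 977/1000
3 3 9471/10000
4 4 4557/5000
5 5 8961/10000
6 6 8527/10000
7 7 1637/2000
8 8 981/1250
DF(3y) is solved at step 3

step 1 [1y] swap r/1=101/4899: DF=(1 − 101/4899·(0))/(1+101/4899) = 4899/5000 ≈ 0.979800
step 2 [2y] bond c/1=3/200: DF=(62897/62500 − 3/200·(0.979800))/(1+3/200) = 977/1000 ≈ 0.977000
step 3 [3y] zero: DF = P = 9471/10000 ≈ 0.947100
step 4 [4y] swap r/1=886/38153: DF=(1 − 886/38153·(0.979800+0.977000+0.947100))/(1+886/38153) = 4557/5000 ≈ 0.911400
step 5 [5y] swap r/1=1039/47114: DF=(1 − 1039/47114·(0.979800+0.977000+0.947100+0.911400))/(1+1039/47114) = 8961/10000 ≈ 0.896100
step 6 [6y] zero: DF = P = 8527/10000 ≈ 0.852700
step 7 [7y] bond c/1=19/400: DF=(2243347/2000000 − 19/400·(0.979800+0.977000+0.947100+0.911400+0.896100+0.852700))/(1+19/400) = 1637/2000 ≈ 0.818500
step 8 [8y] swap r/1=1076/35837: DF=(1 − 1076/35837·(0.979800+0.977000+0.947100+0.911400+0.896100+0.852700+0.818500))/(1+1076/35837) = 981/1250 ≈ 0.784800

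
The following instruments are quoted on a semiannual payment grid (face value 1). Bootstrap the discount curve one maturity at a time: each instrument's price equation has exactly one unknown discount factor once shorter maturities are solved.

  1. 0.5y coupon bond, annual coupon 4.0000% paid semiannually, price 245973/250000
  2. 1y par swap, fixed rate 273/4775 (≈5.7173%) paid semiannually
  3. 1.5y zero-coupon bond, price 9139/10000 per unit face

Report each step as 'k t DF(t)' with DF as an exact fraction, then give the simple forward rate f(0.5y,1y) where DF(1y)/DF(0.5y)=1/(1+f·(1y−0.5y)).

step 1 [0.5y] bond c/2=1/50: DF=(245973/250000 − 1/50·(0))/(1+1/50) = 4823/5000 ≈ 0.964600
step 2 [1y] swap r/2=273/9550: DF=(1 − 273/9550·(0.964600))/(1+273/9550) = 4727/5000 ≈ 0.945400
step 3 [1.5y] zero: DF = P = 9139/10000 ≈ 0.913900

1 1/2 4823/5000
2 1 4727/5000
3 3/2 9139/10000
f(0.5y,1y) = ((4823/5000)/(4727/5000) − 1)/(1/2) = 192/4727 ≈ 4.0618%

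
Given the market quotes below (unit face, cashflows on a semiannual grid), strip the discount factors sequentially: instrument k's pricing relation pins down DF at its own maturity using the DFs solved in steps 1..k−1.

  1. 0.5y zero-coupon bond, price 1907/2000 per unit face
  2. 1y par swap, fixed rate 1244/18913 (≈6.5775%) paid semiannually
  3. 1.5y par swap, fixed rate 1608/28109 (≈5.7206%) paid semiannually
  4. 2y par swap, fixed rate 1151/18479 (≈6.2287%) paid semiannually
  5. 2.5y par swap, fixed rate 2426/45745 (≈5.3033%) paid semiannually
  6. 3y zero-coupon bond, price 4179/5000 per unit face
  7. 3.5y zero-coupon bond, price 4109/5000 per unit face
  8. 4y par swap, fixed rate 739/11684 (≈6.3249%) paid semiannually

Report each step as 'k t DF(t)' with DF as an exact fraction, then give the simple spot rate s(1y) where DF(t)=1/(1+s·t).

1 1/2 1907/2000
2 1 4689/5000
3 3/2 2299/2500
4 2 8849/10000
5 5/2 8787/10000
6 3 4179/5000
7 7/2 4109/5000
8 4 7783/10000
s(1y) = (1/(4689/5000) − 1)/(1) = 311/4689 ≈ 6.6325%

step 1 [0.5y] zero: DF = P = 1907/2000 ≈ 0.953500
step 2 [1y] swap r/2=622/18913: DF=(1 − 622/18913·(0.953500))/(1+622/18913) = 4689/5000 ≈ 0.937800
step 3 [1.5y] swap r/2=804/28109: DF=(1 − 804/28109·(0.953500+0.937800))/(1+804/28109) = 2299/2500 ≈ 0.919600
step 4 [2y] swap r/2=1151/36958: DF=(1 − 1151/36958·(0.953500+0.937800+0.919600))/(1+1151/36958) = 8849/10000 ≈ 0.884900
step 5 [2.5y] swap r/2=1213/45745: DF=(1 − 1213/45745·(0.953500+0.937800+0.919600+0.884900))/(1+1213/45745) = 8787/10000 ≈ 0.878700
step 6 [3y] zero: DF = P = 4179/5000 ≈ 0.835800
step 7 [3.5y] zero: DF = P = 4109/5000 ≈ 0.821800
step 8 [4y] swap r/2=739/23368: DF=(1 − 739/23368·(0.953500+0.937800+0.919600+0.884900+0.878700+0.835800+0.821800))/(1+739/23368) = 7783/10000 ≈ 0.778300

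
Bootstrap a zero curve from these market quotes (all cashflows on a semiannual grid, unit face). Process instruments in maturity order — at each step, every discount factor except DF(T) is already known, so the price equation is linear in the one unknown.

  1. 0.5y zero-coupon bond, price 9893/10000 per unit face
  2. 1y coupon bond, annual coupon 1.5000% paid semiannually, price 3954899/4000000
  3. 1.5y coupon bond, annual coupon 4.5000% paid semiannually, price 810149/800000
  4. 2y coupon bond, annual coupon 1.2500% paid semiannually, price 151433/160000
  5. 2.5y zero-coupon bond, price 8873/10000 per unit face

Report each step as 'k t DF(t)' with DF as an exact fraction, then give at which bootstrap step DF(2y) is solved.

1 1/2 9893/10000
2 1 487/500
3 3/2 592/625
4 2 369/400
5 5/2 8873/10000
DF(2y) is solved at step 4

step 1 [0.5y] zero: DF = P = 9893/10000 ≈ 0.989300
step 2 [1y] bond c/2=3/400: DF=(3954899/4000000 − 3/400·(0.989300))/(1+3/400) = 487/500 ≈ 0.974000
step 3 [1.5y] bond c/2=9/400: DF=(810149/800000 − 9/400·(0.989300+0.974000))/(1+9/400) = 592/625 ≈ 0.947200
step 4 [2y] bond c/2=1/160: DF=(151433/160000 − 1/160·(0.989300+0.974000+0.947200))/(1+1/160) = 369/400 ≈ 0.922500
step 5 [2.5y] zero: DF = P = 8873/10000 ≈ 0.887300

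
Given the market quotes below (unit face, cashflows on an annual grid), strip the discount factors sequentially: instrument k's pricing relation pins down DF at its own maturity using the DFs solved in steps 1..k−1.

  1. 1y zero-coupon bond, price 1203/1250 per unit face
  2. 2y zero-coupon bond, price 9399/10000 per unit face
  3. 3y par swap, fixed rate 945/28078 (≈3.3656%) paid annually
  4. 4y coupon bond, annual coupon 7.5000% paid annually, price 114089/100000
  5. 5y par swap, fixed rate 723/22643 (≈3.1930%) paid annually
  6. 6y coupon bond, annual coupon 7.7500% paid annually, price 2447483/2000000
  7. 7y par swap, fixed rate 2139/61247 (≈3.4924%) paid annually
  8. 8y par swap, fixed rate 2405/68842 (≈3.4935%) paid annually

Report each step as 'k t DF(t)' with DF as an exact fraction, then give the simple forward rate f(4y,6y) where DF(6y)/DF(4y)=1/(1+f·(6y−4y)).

1 1 1203/1250
2 2 9399/10000
3 3 1811/2000
4 4 4327/5000
5 5 4277/5000
6 6 81/100
7 7 7861/10000
8 8 1519/2000
f(4y,6y) = ((4327/5000)/(81/100) − 1)/(2) = 277/8100 ≈ 3.4198%

step 1 [1y] zero: DF = P = 1203/1250 ≈ 0.962400
step 2 [2y] zero: DF = P = 9399/10000 ≈ 0.939900
step 3 [3y] swap r/1=945/28078: DF=(1 − 945/28078·(0.962400+0.939900))/(1+945/28078) = 1811/2000 ≈ 0.905500
step 4 [4y] bond c/1=3/40: DF=(114089/100000 − 3/40·(0.962400+0.939900+0.905500))/(1+3/40) = 4327/5000 ≈ 0.865400
step 5 [5y] swap r/1=723/22643: DF=(1 − 723/22643·(0.962400+0.939900+0.905500+0.865400))/(1+723/22643) = 4277/5000 ≈ 0.855400
step 6 [6y] bond c/1=31/400: DF=(2447483/2000000 − 31/400·(0.962400+0.939900+0.905500+0.865400+0.855400))/(1+31/400) = 81/100 ≈ 0.810000
step 7 [7y] swap r/1=2139/61247: DF=(1 − 2139/61247·(0.962400+0.939900+0.905500+0.865400+0.855400+0.810000))/(1+2139/61247) = 7861/10000 ≈ 0.786100
step 8 [8y] swap r/1=2405/68842: DF=(1 − 2405/68842·(0.962400+0.939900+0.905500+0.865400+0.855400+0.810000+0.786100))/(1+2405/68842) = 1519/2000 ≈ 0.759500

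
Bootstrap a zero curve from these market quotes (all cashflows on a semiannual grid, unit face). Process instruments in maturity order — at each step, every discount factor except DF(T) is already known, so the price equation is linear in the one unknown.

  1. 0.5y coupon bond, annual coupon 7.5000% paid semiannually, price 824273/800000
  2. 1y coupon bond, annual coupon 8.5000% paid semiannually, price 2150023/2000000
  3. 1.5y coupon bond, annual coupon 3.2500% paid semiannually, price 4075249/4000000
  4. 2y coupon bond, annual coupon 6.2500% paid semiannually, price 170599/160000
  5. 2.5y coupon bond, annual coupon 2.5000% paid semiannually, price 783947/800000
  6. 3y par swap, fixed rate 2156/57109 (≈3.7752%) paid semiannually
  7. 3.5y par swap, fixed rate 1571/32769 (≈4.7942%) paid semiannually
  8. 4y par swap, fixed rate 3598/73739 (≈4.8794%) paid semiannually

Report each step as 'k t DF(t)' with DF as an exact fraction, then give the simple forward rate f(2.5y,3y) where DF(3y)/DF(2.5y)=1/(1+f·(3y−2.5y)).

step 1 [0.5y] bond c/2=3/80: DF=(824273/800000 − 3/80·(0))/(1+3/80) = 9931/10000 ≈ 0.993100
step 2 [1y] bond c/2=17/400: DF=(2150023/2000000 − 17/400·(0.993100))/(1+17/400) = 9907/10000 ≈ 0.990700
step 3 [1.5y] bond c/2=13/800: DF=(4075249/4000000 − 13/800·(0.993100+0.990700))/(1+13/800) = 2427/2500 ≈ 0.970800
step 4 [2y] bond c/2=1/32: DF=(170599/160000 − 1/32·(0.993100+0.990700+0.970800))/(1+1/32) = 2361/2500 ≈ 0.944400
step 5 [2.5y] bond c/2=1/80: DF=(783947/800000 − 1/80·(0.993100+0.990700+0.970800+0.944400))/(1+1/80) = 9197/10000 ≈ 0.919700
step 6 [3y] swap r/2=1078/57109: DF=(1 − 1078/57109·(0.993100+0.990700+0.970800+0.944400+0.919700))/(1+1078/57109) = 4461/5000 ≈ 0.892200
step 7 [3.5y] swap r/2=1571/65538: DF=(1 − 1571/65538·(0.993100+0.990700+0.970800+0.944400+0.919700+0.892200))/(1+1571/65538) = 8429/10000 ≈ 0.842900
step 8 [4y] swap r/2=1799/73739: DF=(1 − 1799/73739·(0.993100+0.990700+0.970800+0.944400+0.919700+0.892200+0.842900))/(1+1799/73739) = 8201/10000 ≈ 0.820100

1 1/2 9931/10000
2 1 9907/10000
3 3/2 2427/2500
4 2 2361/2500
5 5/2 9197/10000
6 3 4461/5000
7 7/2 8429/10000
8 4 8201/10000
f(2.5y,3y) = ((9197/10000)/(4461/5000) − 1)/(1/2) = 275/4461 ≈ 6.1645%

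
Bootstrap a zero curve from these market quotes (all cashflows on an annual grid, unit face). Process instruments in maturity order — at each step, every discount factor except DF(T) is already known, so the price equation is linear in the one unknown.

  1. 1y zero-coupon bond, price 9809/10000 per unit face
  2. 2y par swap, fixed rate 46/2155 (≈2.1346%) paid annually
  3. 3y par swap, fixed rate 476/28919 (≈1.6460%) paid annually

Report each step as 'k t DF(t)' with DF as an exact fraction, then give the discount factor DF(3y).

step 1 [1y] zero: DF = P = 9809/10000 ≈ 0.980900
step 2 [2y] swap r/1=46/2155: DF=(1 − 46/2155·(0.980900))/(1+46/2155) = 4793/5000 ≈ 0.958600
step 3 [3y] swap r/1=476/28919: DF=(1 − 476/28919·(0.980900+0.958600))/(1+476/28919) = 2381/2500 ≈ 0.952400

1 1 9809/10000
2 2 4793/5000
3 3 2381/2500
DF(3y) = 2381/2500 ≈ 0.952400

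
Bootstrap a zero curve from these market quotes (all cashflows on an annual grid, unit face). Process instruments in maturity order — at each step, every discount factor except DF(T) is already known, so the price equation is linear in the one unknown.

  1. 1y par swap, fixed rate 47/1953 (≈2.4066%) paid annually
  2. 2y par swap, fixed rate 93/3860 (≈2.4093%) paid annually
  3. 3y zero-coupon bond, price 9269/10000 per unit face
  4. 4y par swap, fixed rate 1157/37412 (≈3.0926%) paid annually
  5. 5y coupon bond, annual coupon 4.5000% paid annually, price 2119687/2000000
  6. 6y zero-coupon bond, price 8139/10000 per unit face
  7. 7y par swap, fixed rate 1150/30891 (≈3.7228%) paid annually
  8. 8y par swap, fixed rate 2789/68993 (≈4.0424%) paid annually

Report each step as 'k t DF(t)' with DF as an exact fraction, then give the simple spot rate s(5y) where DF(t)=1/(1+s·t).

1 1 1953/2000
2 2 1907/2000
3 3 9269/10000
4 4 8843/10000
5 5 8531/10000
6 6 8139/10000
7 7 77/100
8 8 7211/10000
s(5y) = (1/(8531/10000) − 1)/(5) = 1469/42655 ≈ 3.4439%

step 1 [1y] swap r/1=47/1953: DF=(1 − 47/1953·(0))/(1+47/1953) = 1953/2000 ≈ 0.976500
step 2 [2y] swap r/1=93/3860: DF=(1 − 93/3860·(0.976500))/(1+93/3860) = 1907/2000 ≈ 0.953500
step 3 [3y] zero: DF = P = 9269/10000 ≈ 0.926900
step 4 [4y] swap r/1=1157/37412: DF=(1 − 1157/37412·(0.976500+0.953500+0.926900))/(1+1157/37412) = 8843/10000 ≈ 0.884300
step 5 [5y] bond c/1=9/200: DF=(2119687/2000000 − 9/200·(0.976500+0.953500+0.926900+0.884300))/(1+9/200) = 8531/10000 ≈ 0.853100
step 6 [6y] zero: DF = P = 8139/10000 ≈ 0.813900
step 7 [7y] swap r/1=1150/30891: DF=(1 − 1150/30891·(0.976500+0.953500+0.926900+0.884300+0.853100+0.813900))/(1+1150/30891) = 77/100 ≈ 0.770000
step 8 [8y] swap r/1=2789/68993: DF=(1 − 2789/68993·(0.976500+0.953500+0.926900+0.884300+0.853100+0.813900+0.770000))/(1+2789/68993) = 7211/10000 ≈ 0.721100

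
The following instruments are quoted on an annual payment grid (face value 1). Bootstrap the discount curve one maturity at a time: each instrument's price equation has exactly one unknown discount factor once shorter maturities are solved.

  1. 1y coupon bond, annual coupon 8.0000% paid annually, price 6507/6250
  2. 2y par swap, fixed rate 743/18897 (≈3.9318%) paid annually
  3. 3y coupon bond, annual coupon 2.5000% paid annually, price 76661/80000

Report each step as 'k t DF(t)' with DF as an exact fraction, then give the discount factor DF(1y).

1 1 241/250
2 2 9257/10000
3 3 1111/1250
DF(1y) = 241/250 ≈ 0.964000

step 1 [1y] bond c/1=2/25: DF=(6507/6250 − 2/25·(0))/(1+2/25) = 241/250 ≈ 0.964000
step 2 [2y] swap r/1=743/18897: DF=(1 − 743/18897·(0.964000))/(1+743/18897) = 9257/10000 ≈ 0.925700
step 3 [3y] bond c/1=1/40: DF=(76661/80000 − 1/40·(0.964000+0.925700))/(1+1/40) = 1111/1250 ≈ 0.888800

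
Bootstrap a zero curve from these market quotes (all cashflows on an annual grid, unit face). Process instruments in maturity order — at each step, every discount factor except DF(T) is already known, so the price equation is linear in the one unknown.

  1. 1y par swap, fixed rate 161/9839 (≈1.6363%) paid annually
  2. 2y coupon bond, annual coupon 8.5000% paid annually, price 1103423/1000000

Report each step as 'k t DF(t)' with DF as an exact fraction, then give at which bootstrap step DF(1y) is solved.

1 1 9839/10000
2 2 9399/10000
DF(1y) is solved at step 1

step 1 [1y] swap r/1=161/9839: DF=(1 − 161/9839·(0))/(1+161/9839) = 9839/10000 ≈ 0.983900
step 2 [2y] bond c/1=17/200: DF=(1103423/1000000 − 17/200·(0.983900))/(1+17/200) = 9399/10000 ≈ 0.939900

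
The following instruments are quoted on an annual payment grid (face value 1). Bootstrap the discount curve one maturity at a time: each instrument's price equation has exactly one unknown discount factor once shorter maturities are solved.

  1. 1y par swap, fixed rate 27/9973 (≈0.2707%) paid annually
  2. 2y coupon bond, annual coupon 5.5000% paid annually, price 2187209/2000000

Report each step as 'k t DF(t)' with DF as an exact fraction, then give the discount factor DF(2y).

1 1 9973/10000
2 2 4923/5000
DF(2y) = 4923/5000 ≈ 0.984600

step 1 [1y] swap r/1=27/9973: DF=(1 − 27/9973·(0))/(1+27/9973) = 9973/10000 ≈ 0.997300
step 2 [2y] bond c/1=11/200: DF=(2187209/2000000 − 11/200·(0.997300))/(1+11/200) = 4923/5000 ≈ 0.984600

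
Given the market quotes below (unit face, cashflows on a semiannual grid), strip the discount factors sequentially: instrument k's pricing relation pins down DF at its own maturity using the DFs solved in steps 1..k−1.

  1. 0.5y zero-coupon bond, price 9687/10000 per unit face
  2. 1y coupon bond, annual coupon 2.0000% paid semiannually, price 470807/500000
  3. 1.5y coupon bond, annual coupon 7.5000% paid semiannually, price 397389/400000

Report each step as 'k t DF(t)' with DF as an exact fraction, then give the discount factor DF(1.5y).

1 1/2 9687/10000
2 1 9227/10000
3 3/2 2223/2500
DF(1.5y) = 2223/2500 ≈ 0.889200

step 1 [0.5y] zero: DF = P = 9687/10000 ≈ 0.968700
step 2 [1y] bond c/2=1/100: DF=(470807/500000 − 1/100·(0.968700))/(1+1/100) = 9227/10000 ≈ 0.922700
step 3 [1.5y] bond c/2=3/80: DF=(397389/400000 − 3/80·(0.968700+0.922700))/(1+3/80) = 2223/2500 ≈ 0.889200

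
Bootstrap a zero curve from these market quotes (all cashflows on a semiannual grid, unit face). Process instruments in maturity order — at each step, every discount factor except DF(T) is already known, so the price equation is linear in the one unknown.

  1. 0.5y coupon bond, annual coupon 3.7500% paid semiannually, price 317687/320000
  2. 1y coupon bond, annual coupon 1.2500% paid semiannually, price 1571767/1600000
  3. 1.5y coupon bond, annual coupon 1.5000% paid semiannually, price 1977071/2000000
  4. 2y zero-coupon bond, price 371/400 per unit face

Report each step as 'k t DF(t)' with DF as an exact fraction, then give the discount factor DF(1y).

step 1 [0.5y] bond c/2=3/160: DF=(317687/320000 − 3/160·(0))/(1+3/160) = 1949/2000 ≈ 0.974500
step 2 [1y] bond c/2=1/160: DF=(1571767/1600000 − 1/160·(0.974500))/(1+1/160) = 4851/5000 ≈ 0.970200
step 3 [1.5y] bond c/2=3/400: DF=(1977071/2000000 − 3/400·(0.974500+0.970200))/(1+3/400) = 9667/10000 ≈ 0.966700
step 4 [2y] zero: DF = P = 371/400 ≈ 0.927500

1 1/2 1949/2000
2 1 4851/5000
3 3/2 9667/10000
4 2 371/400
DF(1y) = 4851/5000 ≈ 0.970200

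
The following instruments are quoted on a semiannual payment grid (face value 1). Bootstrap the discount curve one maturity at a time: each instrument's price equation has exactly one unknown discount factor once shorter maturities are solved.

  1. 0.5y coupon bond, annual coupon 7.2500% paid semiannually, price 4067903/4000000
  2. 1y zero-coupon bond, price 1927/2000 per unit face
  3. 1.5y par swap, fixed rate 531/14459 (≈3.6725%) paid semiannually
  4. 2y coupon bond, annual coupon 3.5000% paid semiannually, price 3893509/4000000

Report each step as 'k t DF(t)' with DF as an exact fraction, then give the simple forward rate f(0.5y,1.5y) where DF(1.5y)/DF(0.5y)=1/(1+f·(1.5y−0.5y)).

1 1/2 4907/5000
2 1 1927/2000
3 3/2 9469/10000
4 2 9069/10000
f(0.5y,1.5y) = ((4907/5000)/(9469/10000) − 1)/(1) = 345/9469 ≈ 3.6435%

step 1 [0.5y] bond c/2=29/800: DF=(4067903/4000000 − 29/800·(0))/(1+29/800) = 4907/5000 ≈ 0.981400
step 2 [1y] zero: DF = P = 1927/2000 ≈ 0.963500
step 3 [1.5y] swap r/2=531/28918: DF=(1 − 531/28918·(0.981400+0.963500))/(1+531/28918) = 9469/10000 ≈ 0.946900
step 4 [2y] bond c/2=7/400: DF=(3893509/4000000 − 7/400·(0.981400+0.963500+0.946900))/(1+7/400) = 9069/10000 ≈ 0.906900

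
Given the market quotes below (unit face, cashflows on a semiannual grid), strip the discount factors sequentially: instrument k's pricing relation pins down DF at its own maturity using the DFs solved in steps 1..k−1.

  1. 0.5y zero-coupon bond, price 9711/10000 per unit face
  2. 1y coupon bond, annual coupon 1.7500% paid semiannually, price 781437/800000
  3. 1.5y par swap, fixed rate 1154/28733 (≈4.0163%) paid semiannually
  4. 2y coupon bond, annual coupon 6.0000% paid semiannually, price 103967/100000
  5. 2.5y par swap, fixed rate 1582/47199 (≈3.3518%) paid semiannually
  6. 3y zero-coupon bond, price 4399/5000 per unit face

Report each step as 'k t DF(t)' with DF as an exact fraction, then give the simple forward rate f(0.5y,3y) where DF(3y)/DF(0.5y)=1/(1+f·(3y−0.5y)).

1 1/2 9711/10000
2 1 9599/10000
3 3/2 9423/10000
4 2 9257/10000
5 5/2 9209/10000
6 3 4399/5000
f(0.5y,3y) = ((9711/10000)/(4399/5000) − 1)/(5/2) = 11/265 ≈ 4.1509%

step 1 [0.5y] zero: DF = P = 9711/10000 ≈ 0.971100
step 2 [1y] bond c/2=7/800: DF=(781437/800000 − 7/800·(0.971100))/(1+7/800) = 9599/10000 ≈ 0.959900
step 3 [1.5y] swap r/2=577/28733: DF=(1 − 577/28733·(0.971100+0.959900))/(1+577/28733) = 9423/10000 ≈ 0.942300
step 4 [2y] bond c/2=3/100: DF=(103967/100000 − 3/100·(0.971100+0.959900+0.942300))/(1+3/100) = 9257/10000 ≈ 0.925700
step 5 [2.5y] swap r/2=791/47199: DF=(1 − 791/47199·(0.971100+0.959900+0.942300+0.925700))/(1+791/47199) = 9209/10000 ≈ 0.920900
step 6 [3y] zero: DF = P = 4399/5000 ≈ 0.879800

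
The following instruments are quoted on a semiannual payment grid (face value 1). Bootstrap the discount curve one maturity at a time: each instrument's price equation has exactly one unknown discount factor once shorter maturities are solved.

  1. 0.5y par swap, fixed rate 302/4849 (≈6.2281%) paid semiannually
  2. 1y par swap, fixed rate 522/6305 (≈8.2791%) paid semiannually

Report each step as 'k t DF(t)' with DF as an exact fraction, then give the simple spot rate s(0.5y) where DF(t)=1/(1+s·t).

step 1 [0.5y] swap r/2=151/4849: DF=(1 − 151/4849·(0))/(1+151/4849) = 4849/5000 ≈ 0.969800
step 2 [1y] swap r/2=261/6305: DF=(1 − 261/6305·(0.969800))/(1+261/6305) = 9217/10000 ≈ 0.921700

1 1/2 4849/5000
2 1 9217/10000
s(0.5y) = (1/(4849/5000) − 1)/(1/2) = 302/4849 ≈ 6.2281%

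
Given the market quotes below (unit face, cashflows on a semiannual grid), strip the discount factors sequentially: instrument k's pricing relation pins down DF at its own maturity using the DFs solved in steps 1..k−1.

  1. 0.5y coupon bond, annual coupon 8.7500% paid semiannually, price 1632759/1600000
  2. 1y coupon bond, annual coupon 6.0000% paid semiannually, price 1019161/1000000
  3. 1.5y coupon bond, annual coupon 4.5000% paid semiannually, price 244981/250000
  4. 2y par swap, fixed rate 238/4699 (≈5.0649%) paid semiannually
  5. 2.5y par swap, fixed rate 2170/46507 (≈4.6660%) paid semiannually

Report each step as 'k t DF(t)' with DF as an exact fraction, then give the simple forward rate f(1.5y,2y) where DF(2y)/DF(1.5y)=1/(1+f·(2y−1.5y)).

step 1 [0.5y] bond c/2=7/160: DF=(1632759/1600000 − 7/160·(0))/(1+7/160) = 9777/10000 ≈ 0.977700
step 2 [1y] bond c/2=3/100: DF=(1019161/1000000 − 3/100·(0.977700))/(1+3/100) = 961/1000 ≈ 0.961000
step 3 [1.5y] bond c/2=9/400: DF=(244981/250000 − 9/400·(0.977700+0.961000))/(1+9/400) = 9157/10000 ≈ 0.915700
step 4 [2y] swap r/2=119/4699: DF=(1 − 119/4699·(0.977700+0.961000+0.915700))/(1+119/4699) = 1131/1250 ≈ 0.904800
step 5 [2.5y] swap r/2=1085/46507: DF=(1 − 1085/46507·(0.977700+0.961000+0.915700+0.904800))/(1+1085/46507) = 1783/2000 ≈ 0.891500

1 1/2 9777/10000
2 1 961/1000
3 3/2 9157/10000
4 2 1131/1250
5 5/2 1783/2000
f(1.5y,2y) = ((9157/10000)/(1131/1250) − 1)/(1/2) = 109/4524 ≈ 2.4094%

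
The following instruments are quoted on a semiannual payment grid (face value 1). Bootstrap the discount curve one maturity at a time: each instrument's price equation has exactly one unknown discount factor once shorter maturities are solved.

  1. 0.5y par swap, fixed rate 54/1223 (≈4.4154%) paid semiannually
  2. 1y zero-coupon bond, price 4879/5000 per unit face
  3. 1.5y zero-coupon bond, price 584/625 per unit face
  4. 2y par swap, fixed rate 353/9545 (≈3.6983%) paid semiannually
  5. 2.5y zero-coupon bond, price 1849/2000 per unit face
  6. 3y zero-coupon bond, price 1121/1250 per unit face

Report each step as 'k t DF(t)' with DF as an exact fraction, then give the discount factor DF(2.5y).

step 1 [0.5y] swap r/2=27/1223: DF=(1 − 27/1223·(0))/(1+27/1223) = 1223/1250 ≈ 0.978400
step 2 [1y] zero: DF = P = 4879/5000 ≈ 0.975800
step 3 [1.5y] zero: DF = P = 584/625 ≈ 0.934400
step 4 [2y] swap r/2=353/19090: DF=(1 − 353/19090·(0.978400+0.975800+0.934400))/(1+353/19090) = 4647/5000 ≈ 0.929400
step 5 [2.5y] zero: DF = P = 1849/2000 ≈ 0.924500
step 6 [3y] zero: DF = P = 1121/1250 ≈ 0.896800

1 1/2 1223/1250
2 1 4879/5000
3 3/2 584/625
4 2 4647/5000
5 5/2 1849/2000
6 3 1121/1250
DF(2.5y) = 1849/2000 ≈ 0.924500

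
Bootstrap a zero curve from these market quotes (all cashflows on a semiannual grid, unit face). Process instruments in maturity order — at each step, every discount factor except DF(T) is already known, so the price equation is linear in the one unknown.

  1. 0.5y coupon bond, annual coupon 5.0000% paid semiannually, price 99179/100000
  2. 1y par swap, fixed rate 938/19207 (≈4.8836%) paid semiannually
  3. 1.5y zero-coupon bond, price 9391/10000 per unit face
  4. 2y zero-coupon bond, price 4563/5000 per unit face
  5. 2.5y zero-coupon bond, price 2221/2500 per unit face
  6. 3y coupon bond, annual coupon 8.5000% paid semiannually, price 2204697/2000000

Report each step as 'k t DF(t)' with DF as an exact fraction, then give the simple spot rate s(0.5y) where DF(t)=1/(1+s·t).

step 1 [0.5y] bond c/2=1/40: DF=(99179/100000 − 1/40·(0))/(1+1/40) = 2419/2500 ≈ 0.967600
step 2 [1y] swap r/2=469/19207: DF=(1 − 469/19207·(0.967600))/(1+469/19207) = 9531/10000 ≈ 0.953100
step 3 [1.5y] zero: DF = P = 9391/10000 ≈ 0.939100
step 4 [2y] zero: DF = P = 4563/5000 ≈ 0.912600
step 5 [2.5y] zero: DF = P = 2221/2500 ≈ 0.888400
step 6 [3y] bond c/2=17/400: DF=(2204697/2000000 − 17/400·(0.967600+0.953100+0.939100+0.912600+0.888400))/(1+17/400) = 4337/5000 ≈ 0.867400

1 1/2 2419/2500
2 1 9531/10000
3 3/2 9391/10000
4 2 4563/5000
5 5/2 2221/2500
6 3 4337/5000
s(0.5y) = (1/(2419/2500) − 1)/(1/2) = 162/2419 ≈ 6.6970%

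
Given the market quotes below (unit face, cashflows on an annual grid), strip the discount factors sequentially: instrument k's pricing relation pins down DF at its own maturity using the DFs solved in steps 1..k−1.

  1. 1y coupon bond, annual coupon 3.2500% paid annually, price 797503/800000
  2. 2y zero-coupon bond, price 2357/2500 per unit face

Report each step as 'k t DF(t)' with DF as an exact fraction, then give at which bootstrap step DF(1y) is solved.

step 1 [1y] bond c/1=13/400: DF=(797503/800000 − 13/400·(0))/(1+13/400) = 1931/2000 ≈ 0.965500
step 2 [2y] zero: DF = P = 2357/2500 ≈ 0.942800

1 1 1931/2000
2 2 2357/2500
DF(1y) is solved at step 1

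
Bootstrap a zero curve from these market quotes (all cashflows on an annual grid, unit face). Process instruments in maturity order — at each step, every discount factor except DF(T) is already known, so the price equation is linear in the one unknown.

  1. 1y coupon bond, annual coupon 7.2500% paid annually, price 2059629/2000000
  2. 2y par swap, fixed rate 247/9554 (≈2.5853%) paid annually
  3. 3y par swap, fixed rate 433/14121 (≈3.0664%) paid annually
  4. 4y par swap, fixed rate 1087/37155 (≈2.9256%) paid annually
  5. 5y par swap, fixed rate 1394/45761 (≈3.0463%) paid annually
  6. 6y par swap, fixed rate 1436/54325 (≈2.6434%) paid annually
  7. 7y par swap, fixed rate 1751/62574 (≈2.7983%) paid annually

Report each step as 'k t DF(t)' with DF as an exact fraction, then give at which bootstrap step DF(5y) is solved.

step 1 [1y] bond c/1=29/400: DF=(2059629/2000000 − 29/400·(0))/(1+29/400) = 4801/5000 ≈ 0.960200
step 2 [2y] swap r/1=247/9554: DF=(1 − 247/9554·(0.960200))/(1+247/9554) = 4753/5000 ≈ 0.950600
step 3 [3y] swap r/1=433/14121: DF=(1 − 433/14121·(0.960200+0.950600))/(1+433/14121) = 4567/5000 ≈ 0.913400
step 4 [4y] swap r/1=1087/37155: DF=(1 − 1087/37155·(0.960200+0.950600+0.913400))/(1+1087/37155) = 8913/10000 ≈ 0.891300
step 5 [5y] swap r/1=1394/45761: DF=(1 − 1394/45761·(0.960200+0.950600+0.913400+0.891300))/(1+1394/45761) = 4303/5000 ≈ 0.860600
step 6 [6y] swap r/1=1436/54325: DF=(1 − 1436/54325·(0.960200+0.950600+0.913400+0.891300+0.860600))/(1+1436/54325) = 2141/2500 ≈ 0.856400
step 7 [7y] swap r/1=1751/62574: DF=(1 − 1751/62574·(0.960200+0.950600+0.913400+0.891300+0.860600+0.856400))/(1+1751/62574) = 8249/10000 ≈ 0.824900

1 1 4801/5000
2 2 4753/5000
3 3 4567/5000
4 4 8913/10000
5 5 4303/5000
6 6 2141/2500
7 7 8249/10000
DF(5y) is solved at step 5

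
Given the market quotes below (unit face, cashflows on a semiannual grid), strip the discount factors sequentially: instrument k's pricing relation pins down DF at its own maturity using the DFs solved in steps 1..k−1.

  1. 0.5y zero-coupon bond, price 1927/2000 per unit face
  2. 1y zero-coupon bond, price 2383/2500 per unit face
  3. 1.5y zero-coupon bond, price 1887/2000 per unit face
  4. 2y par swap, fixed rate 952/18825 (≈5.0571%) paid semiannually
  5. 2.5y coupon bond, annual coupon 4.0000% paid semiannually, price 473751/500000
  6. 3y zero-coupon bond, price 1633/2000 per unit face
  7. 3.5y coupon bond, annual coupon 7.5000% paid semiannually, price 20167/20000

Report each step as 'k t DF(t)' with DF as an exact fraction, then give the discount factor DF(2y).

step 1 [0.5y] zero: DF = P = 1927/2000 ≈ 0.963500
step 2 [1y] zero: DF = P = 2383/2500 ≈ 0.953200
step 3 [1.5y] zero: DF = P = 1887/2000 ≈ 0.943500
step 4 [2y] swap r/2=476/18825: DF=(1 − 476/18825·(0.963500+0.953200+0.943500))/(1+476/18825) = 1131/1250 ≈ 0.904800
step 5 [2.5y] bond c/2=1/50: DF=(473751/500000 − 1/50·(0.963500+0.953200+0.943500+0.904800))/(1+1/50) = 8551/10000 ≈ 0.855100
step 6 [3y] zero: DF = P = 1633/2000 ≈ 0.816500
step 7 [3.5y] bond c/2=3/80: DF=(20167/20000 − 3/80·(0.963500+0.953200+0.943500+0.904800+0.855100+0.816500))/(1+3/80) = 3877/5000 ≈ 0.775400

1 1/2 1927/2000
2 1 2383/2500
3 3/2 1887/2000
4 2 1131/1250
5 5/2 8551/10000
6 3 1633/2000
7 7/2 3877/5000
DF(2y) = 1131/1250 ≈ 0.904800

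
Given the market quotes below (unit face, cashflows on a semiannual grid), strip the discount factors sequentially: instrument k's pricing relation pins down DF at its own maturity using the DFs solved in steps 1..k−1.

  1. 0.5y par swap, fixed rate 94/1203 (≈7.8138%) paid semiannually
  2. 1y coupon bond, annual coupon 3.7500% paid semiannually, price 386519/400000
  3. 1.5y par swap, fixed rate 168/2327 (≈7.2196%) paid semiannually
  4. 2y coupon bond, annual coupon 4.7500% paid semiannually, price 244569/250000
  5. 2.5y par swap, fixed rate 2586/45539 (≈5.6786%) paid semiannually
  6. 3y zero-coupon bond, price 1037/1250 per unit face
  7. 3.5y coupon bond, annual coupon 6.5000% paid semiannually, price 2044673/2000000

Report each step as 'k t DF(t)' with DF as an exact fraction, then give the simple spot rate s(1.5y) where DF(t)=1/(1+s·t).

1 1/2 1203/1250
2 1 2327/2500
3 3/2 562/625
4 2 2227/2500
5 5/2 8707/10000
6 3 1037/1250
7 7/2 8207/10000
s(1.5y) = (1/(562/625) − 1)/(3/2) = 21/281 ≈ 7.4733%

step 1 [0.5y] swap r/2=47/1203: DF=(1 − 47/1203·(0))/(1+47/1203) = 1203/1250 ≈ 0.962400
step 2 [1y] bond c/2=3/160: DF=(386519/400000 − 3/160·(0.962400))/(1+3/160) = 2327/2500 ≈ 0.930800
step 3 [1.5y] swap r/2=84/2327: DF=(1 − 84/2327·(0.962400+0.930800))/(1+84/2327) = 562/625 ≈ 0.899200
step 4 [2y] bond c/2=19/800: DF=(244569/250000 − 19/800·(0.962400+0.930800+0.899200))/(1+19/800) = 2227/2500 ≈ 0.890800
step 5 [2.5y] swap r/2=1293/45539: DF=(1 − 1293/45539·(0.962400+0.930800+0.899200+0.890800))/(1+1293/45539) = 8707/10000 ≈ 0.870700
step 6 [3y] zero: DF = P = 1037/1250 ≈ 0.829600
step 7 [3.5y] bond c/2=13/400: DF=(2044673/2000000 − 13/400·(0.962400+0.930800+0.899200+0.890800+0.870700+0.829600))/(1+13/400) = 8207/10000 ≈ 0.820700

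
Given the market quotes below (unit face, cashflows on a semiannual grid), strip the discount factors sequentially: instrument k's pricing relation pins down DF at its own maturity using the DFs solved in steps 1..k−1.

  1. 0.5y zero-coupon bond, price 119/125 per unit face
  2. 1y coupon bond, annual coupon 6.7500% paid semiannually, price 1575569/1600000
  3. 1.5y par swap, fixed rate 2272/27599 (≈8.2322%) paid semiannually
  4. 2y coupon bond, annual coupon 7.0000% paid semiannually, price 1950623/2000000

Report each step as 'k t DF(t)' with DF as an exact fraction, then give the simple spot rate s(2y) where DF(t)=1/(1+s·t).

1 1/2 119/125
2 1 1843/2000
3 3/2 554/625
4 2 849/1000
s(2y) = (1/(849/1000) − 1)/(2) = 151/1698 ≈ 8.8928%

step 1 [0.5y] zero: DF = P = 119/125 ≈ 0.952000
step 2 [1y] bond c/2=27/800: DF=(1575569/1600000 − 27/800·(0.952000))/(1+27/800) = 1843/2000 ≈ 0.921500
step 3 [1.5y] swap r/2=1136/27599: DF=(1 − 1136/27599·(0.952000+0.921500))/(1+1136/27599) = 554/625 ≈ 0.886400
step 4 [2y] bond c/2=7/200: DF=(1950623/2000000 − 7/200·(0.952000+0.921500+0.886400))/(1+7/200) = 849/1000 ≈ 0.849000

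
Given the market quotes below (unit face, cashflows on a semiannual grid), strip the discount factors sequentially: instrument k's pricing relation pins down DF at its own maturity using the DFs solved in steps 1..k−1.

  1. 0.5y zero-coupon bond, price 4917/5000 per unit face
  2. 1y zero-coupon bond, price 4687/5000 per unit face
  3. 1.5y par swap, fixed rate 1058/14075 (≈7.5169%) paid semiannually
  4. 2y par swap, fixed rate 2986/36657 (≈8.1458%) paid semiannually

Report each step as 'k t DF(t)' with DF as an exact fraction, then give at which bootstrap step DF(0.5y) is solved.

1 1/2 4917/5000
2 1 4687/5000
3 3/2 4471/5000
4 2 8507/10000
DF(0.5y) is solved at step 1

step 1 [0.5y] zero: DF = P = 4917/5000 ≈ 0.983400
step 2 [1y] zero: DF = P = 4687/5000 ≈ 0.937400
step 3 [1.5y] swap r/2=529/14075: DF=(1 − 529/14075·(0.983400+0.937400))/(1+529/14075) = 4471/5000 ≈ 0.894200
step 4 [2y] swap r/2=1493/36657: DF=(1 − 1493/36657·(0.983400+0.937400+0.894200))/(1+1493/36657) = 8507/10000 ≈ 0.850700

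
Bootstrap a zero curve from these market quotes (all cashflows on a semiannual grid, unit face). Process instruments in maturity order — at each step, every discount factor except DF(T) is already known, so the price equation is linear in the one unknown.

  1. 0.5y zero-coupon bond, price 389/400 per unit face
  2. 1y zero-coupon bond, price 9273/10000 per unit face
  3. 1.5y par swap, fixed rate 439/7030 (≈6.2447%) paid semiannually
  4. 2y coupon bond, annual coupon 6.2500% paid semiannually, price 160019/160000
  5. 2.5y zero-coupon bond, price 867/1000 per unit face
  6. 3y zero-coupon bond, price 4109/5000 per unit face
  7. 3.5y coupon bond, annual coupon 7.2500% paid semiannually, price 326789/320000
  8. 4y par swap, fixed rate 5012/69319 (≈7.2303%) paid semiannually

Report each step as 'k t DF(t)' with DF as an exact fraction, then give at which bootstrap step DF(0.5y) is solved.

step 1 [0.5y] zero: DF = P = 389/400 ≈ 0.972500
step 2 [1y] zero: DF = P = 9273/10000 ≈ 0.927300
step 3 [1.5y] swap r/2=439/14060: DF=(1 − 439/14060·(0.972500+0.927300))/(1+439/14060) = 4561/5000 ≈ 0.912200
step 4 [2y] bond c/2=1/32: DF=(160019/160000 − 1/32·(0.972500+0.927300+0.912200))/(1+1/32) = 4423/5000 ≈ 0.884600
step 5 [2.5y] zero: DF = P = 867/1000 ≈ 0.867000
step 6 [3y] zero: DF = P = 4109/5000 ≈ 0.821800
step 7 [3.5y] bond c/2=29/800: DF=(326789/320000 − 29/800·(0.972500+0.927300+0.912200+0.884600+0.867000+0.821800))/(1+29/800) = 7971/10000 ≈ 0.797100
step 8 [4y] swap r/2=2506/69319: DF=(1 − 2506/69319·(0.972500+0.927300+0.912200+0.884600+0.867000+0.821800+0.797100))/(1+2506/69319) = 3747/5000 ≈ 0.749400

1 1/2 389/400
2 1 9273/10000
3 3/2 4561/5000
4 2 4423/5000
5 5/2 867/1000
6 3 4109/5000
7 7/2 7971/10000
8 4 3747/5000
DF(0.5y) is solved at step 1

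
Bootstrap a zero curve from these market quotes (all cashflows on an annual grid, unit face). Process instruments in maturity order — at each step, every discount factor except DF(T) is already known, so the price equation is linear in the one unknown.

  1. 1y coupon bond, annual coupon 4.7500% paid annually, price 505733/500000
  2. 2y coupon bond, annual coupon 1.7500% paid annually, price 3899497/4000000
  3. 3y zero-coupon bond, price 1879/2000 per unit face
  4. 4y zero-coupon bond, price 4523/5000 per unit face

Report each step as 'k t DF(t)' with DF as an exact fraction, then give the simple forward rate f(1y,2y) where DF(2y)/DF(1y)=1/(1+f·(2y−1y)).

1 1 1207/1250
2 2 1883/2000
3 3 1879/2000
4 4 4523/5000
f(1y,2y) = ((1207/1250)/(1883/2000) − 1)/(1) = 241/9415 ≈ 2.5597%

step 1 [1y] bond c/1=19/400: DF=(505733/500000 − 19/400·(0))/(1+19/400) = 1207/1250 ≈ 0.965600
step 2 [2y] bond c/1=7/400: DF=(3899497/4000000 − 7/400·(0.965600))/(1+7/400) = 1883/2000 ≈ 0.941500
step 3 [3y] zero: DF = P = 1879/2000 ≈ 0.939500
step 4 [4y] zero: DF = P = 4523/5000 ≈ 0.904600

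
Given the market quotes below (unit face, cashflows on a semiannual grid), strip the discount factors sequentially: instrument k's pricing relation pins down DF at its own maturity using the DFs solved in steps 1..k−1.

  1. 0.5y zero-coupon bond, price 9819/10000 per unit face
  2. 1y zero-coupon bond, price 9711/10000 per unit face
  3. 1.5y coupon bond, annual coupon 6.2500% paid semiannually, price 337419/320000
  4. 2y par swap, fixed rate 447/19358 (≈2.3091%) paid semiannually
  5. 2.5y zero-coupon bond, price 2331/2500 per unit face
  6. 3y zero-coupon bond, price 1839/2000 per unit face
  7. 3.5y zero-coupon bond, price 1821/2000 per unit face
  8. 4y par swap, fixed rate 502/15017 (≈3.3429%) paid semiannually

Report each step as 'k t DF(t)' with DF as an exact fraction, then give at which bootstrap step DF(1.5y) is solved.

step 1 [0.5y] zero: DF = P = 9819/10000 ≈ 0.981900
step 2 [1y] zero: DF = P = 9711/10000 ≈ 0.971100
step 3 [1.5y] bond c/2=1/32: DF=(337419/320000 − 1/32·(0.981900+0.971100))/(1+1/32) = 9633/10000 ≈ 0.963300
step 4 [2y] swap r/2=447/38716: DF=(1 − 447/38716·(0.981900+0.971100+0.963300))/(1+447/38716) = 9553/10000 ≈ 0.955300
step 5 [2.5y] zero: DF = P = 2331/2500 ≈ 0.932400
step 6 [3y] zero: DF = P = 1839/2000 ≈ 0.919500
step 7 [3.5y] zero: DF = P = 1821/2000 ≈ 0.910500
step 8 [4y] swap r/2=251/15017: DF=(1 − 251/15017·(0.981900+0.971100+0.963300+0.955300+0.932400+0.919500+0.910500))/(1+251/15017) = 1749/2000 ≈ 0.874500

1 1/2 9819/10000
2 1 9711/10000
3 3/2 9633/10000
4 2 9553/10000
5 5/2 2331/2500
6 3 1839/2000
7 7/2 1821/2000
8 4 1749/2000
DF(1.5y) is solved at step 3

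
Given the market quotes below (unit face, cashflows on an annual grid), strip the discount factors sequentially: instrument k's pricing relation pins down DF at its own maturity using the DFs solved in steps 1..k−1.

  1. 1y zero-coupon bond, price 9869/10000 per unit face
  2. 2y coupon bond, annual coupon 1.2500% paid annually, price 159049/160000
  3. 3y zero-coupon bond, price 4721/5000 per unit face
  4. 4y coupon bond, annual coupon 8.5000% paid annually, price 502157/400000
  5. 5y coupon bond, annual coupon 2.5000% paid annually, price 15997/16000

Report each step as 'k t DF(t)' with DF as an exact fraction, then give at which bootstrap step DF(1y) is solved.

1 1 9869/10000
2 2 606/625
3 3 4721/5000
4 4 4649/5000
5 5 441/500
DF(1y) is solved at step 1

step 1 [1y] zero: DF = P = 9869/10000 ≈ 0.986900
step 2 [2y] bond c/1=1/80: DF=(159049/160000 − 1/80·(0.986900))/(1+1/80) = 606/625 ≈ 0.969600
step 3 [3y] zero: DF = P = 4721/5000 ≈ 0.944200
step 4 [4y] bond c/1=17/200: DF=(502157/400000 − 17/200·(0.986900+0.969600+0.944200))/(1+17/200) = 4649/5000 ≈ 0.929800
step 5 [5y] bond c/1=1/40: DF=(15997/16000 − 1/40·(0.986900+0.969600+0.944200+0.929800))/(1+1/40) = 441/500 ≈ 0.882000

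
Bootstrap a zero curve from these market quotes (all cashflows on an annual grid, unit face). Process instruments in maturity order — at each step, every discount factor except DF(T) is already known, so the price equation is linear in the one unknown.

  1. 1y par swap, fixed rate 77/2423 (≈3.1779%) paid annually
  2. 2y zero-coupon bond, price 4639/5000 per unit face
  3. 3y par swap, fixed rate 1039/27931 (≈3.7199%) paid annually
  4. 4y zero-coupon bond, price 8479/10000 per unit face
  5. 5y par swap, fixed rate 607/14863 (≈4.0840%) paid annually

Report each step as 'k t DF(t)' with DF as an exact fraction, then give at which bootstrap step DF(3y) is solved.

1 1 2423/2500
2 2 4639/5000
3 3 8961/10000
4 4 8479/10000
5 5 8179/10000
DF(3y) is solved at step 3

step 1 [1y] swap r/1=77/2423: DF=(1 − 77/2423·(0))/(1+77/2423) = 2423/2500 ≈ 0.969200
step 2 [2y] zero: DF = P = 4639/5000 ≈ 0.927800
step 3 [3y] swap r/1=1039/27931: DF=(1 − 1039/27931·(0.969200+0.927800))/(1+1039/27931) = 8961/10000 ≈ 0.896100
step 4 [4y] zero: DF = P = 8479/10000 ≈ 0.847900
step 5 [5y] swap r/1=607/14863: DF=(1 − 607/14863·(0.969200+0.927800+0.896100+0.847900))/(1+607/14863) = 8179/10000 ≈ 0.817900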